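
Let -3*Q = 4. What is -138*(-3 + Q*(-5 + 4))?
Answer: 230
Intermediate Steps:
Q = -4/3 (Q = -1/3*4 = -4/3 ≈ -1.3333)
-138*(-3 + Q*(-5 + 4)) = -138*(-3 - 4*(-5 + 4)/3) = -138*(-3 - 4/3*(-1)) = -138*(-3 + 4/3) = -138*(-5/3) = 230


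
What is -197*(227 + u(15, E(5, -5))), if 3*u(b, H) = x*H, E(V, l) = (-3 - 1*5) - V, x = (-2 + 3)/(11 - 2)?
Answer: -1204852/27 ≈ -44624.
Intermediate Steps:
x = 1/9 ≈ 0.11111
E(V, l) = -8 - V (E(V, l) = (-3 - 5) - V = -8 - V)
u(b, H) = H/27 (u(b, H) = (H/9)/3 = H/27)
-197*(227 + u(15, E(5, -5))) = -197*(227 + (-8 - 1*5)/27) = -197*(227 + (-8 - 5)/27) = -197*(227 + (1/27)*(-13)) = -197*(227 - 13/27) = -197*6116/27 = -1204852/27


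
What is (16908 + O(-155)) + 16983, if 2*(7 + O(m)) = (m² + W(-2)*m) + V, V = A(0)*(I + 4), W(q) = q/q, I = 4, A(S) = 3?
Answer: 45831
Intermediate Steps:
W(q) = 1
V = 24 (V = 3*(4 + 4) = 3*8 = 24)
O(m) = 5 + m/2 + m²/2 (O(m) = -7 + ((m² + 1*m) + 24)/2 = -7 + ((m² + m) + 24)/2 = -7 + ((m + m²) + 24)/2 = -7 + (24 + m + m²)/2 = -7 + (12 + m/2 + m²/2) = 5 + m/2 + m²/2)
(16908 + O(-155)) + 16983 = (16908 + (5 + (½)*(-155) + (½)*(-155)²)) + 16983 = (16908 + (5 - 155/2 + (½)*24025)) + 16983 = (16908 + (5 - 155/2 + 24025/2)) + 16983 = (16908 + 11940) + 16983 = 28848 + 16983 = 45831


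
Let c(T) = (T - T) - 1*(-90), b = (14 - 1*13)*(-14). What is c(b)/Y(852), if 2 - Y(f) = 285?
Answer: -90/283 ≈ -0.31802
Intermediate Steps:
Y(f) = -283 (Y(f) = 2 - 1*285 = 2 - 285 = -283)
b = -14 (b = (14 - 13)*(-14) = 1*(-14) = -14)
c(T) = 90 (c(T) = 0 + 90 = 90)
c(b)/Y(852) = 90/(-283) = 90*(-1/283) = -90/283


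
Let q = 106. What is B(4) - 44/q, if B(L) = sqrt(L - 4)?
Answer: -22/53 ≈ -0.41509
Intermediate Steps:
B(L) = sqrt(-4 + L)
B(4) - 44/q = sqrt(-4 + 4) - 44/106 = sqrt(0) - 44*1/106 = 0 - 22/53 = -22/53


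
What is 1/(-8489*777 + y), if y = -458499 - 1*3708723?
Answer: -1/10763175 ≈ -9.2909e-8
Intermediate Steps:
y = -4167222 (y = -458499 - 3708723 = -4167222)
1/(-8489*777 + y) = 1/(-8489*777 - 4167222) = 1/(-6595953 - 4167222) = 1/(-10763175) = -1/10763175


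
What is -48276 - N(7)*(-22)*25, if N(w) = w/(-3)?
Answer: -148678/3 ≈ -49559.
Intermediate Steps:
N(w) = -w/3 (N(w) = w*(-1/3) = -w/3)
-48276 - N(7)*(-22)*25 = -48276 - -1/3*7*(-22)*25 = -48276 - (-7/3*(-22))*25 = -48276 - 154*25/3 = -48276 - 1*3850/3 = -48276 - 3850/3 = -148678/3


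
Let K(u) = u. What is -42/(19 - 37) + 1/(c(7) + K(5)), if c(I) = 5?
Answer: 73/30 ≈ 2.4333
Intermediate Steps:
-42/(19 - 37) + 1/(c(7) + K(5)) = -42/(19 - 37) + 1/(5 + 5) = -42/(-18) + 1/10 = -42*(-1/18) + 1/10 = 7/3 + 1/10 = 73/30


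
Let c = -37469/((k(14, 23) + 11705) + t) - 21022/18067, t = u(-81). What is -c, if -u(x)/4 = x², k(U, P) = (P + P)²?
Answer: -415796117/224446341 ≈ -1.8525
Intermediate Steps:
k(U, P) = 4*P² (k(U, P) = (2*P)² = 4*P²)
u(x) = -4*x²
t = -26244 (t = -4*(-81)² = -4*6561 = -26244)
c = 415796117/224446341 (c = -37469/((4*23² + 11705) - 26244) - 21022/18067 = -37469/((4*529 + 11705) - 26244) - 21022*1/18067 = -37469/((2116 + 11705) - 26244) - 21022/18067 = -37469/(13821 - 26244) - 21022/18067 = -37469/(-12423) - 21022/18067 = -37469*(-1/12423) - 21022/18067 = 37469/12423 - 21022/18067 = 415796117/224446341 ≈ 1.8525)
-c = -1*415796117/224446341 = -415796117/224446341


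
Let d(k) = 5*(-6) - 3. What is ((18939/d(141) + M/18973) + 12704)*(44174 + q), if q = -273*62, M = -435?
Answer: 68980534837344/208703 ≈ 3.3052e+8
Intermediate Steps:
d(k) = -33 (d(k) = -30 - 3 = -33)
q = -16926
((18939/d(141) + M/18973) + 12704)*(44174 + q) = ((18939/(-33) - 435/18973) + 12704)*(44174 - 16926) = ((18939*(-1/33) - 435*1/18973) + 12704)*27248 = ((-6313/11 - 435/18973) + 12704)*27248 = (-119781334/208703 + 12704)*27248 = (2531581578/208703)*27248 = 68980534837344/208703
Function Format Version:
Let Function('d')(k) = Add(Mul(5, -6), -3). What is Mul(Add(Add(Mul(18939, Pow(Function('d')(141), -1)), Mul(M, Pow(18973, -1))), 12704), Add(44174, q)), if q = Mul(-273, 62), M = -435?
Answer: Rational(68980534837344, 208703) ≈ 3.3052e+8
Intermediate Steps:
Function('d')(k) = -33 (Function('d')(k) = Add(-30, -3) = -33)
q = -16926
Mul(Add(Add(Mul(18939, Pow(Function('d')(141), -1)), Mul(M, Pow(18973, -1))), 12704), Add(44174, q)) = Mul(Add(Add(Mul(18939, Pow(-33, -1)), Mul(-435, Pow(18973, -1))), 12704), Add(44174, -16926)) = Mul(Add(Add(Mul(18939, Rational(-1, 33)), Mul(-435, Rational(1, 18973))), 12704), 27248) = Mul(Add(Add(Rational(-6313, 11), Rational(-435, 18973)), 12704), 27248) = Mul(Add(Rational(-119781334, 208703), 12704), 27248) = Mul(Rational(2531581578, 208703), 27248) = Rational(68980534837344, 208703)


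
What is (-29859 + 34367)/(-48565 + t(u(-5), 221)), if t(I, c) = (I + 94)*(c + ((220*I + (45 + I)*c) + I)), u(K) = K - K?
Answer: 92/18511 ≈ 0.0049700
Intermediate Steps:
u(K) = 0
t(I, c) = (94 + I)*(c + 221*I + c*(45 + I)) (t(I, c) = (94 + I)*(c + ((220*I + c*(45 + I)) + I)) = (94 + I)*(c + (221*I + c*(45 + I))) = (94 + I)*(c + 221*I + c*(45 + I)))
(-29859 + 34367)/(-48565 + t(u(-5), 221)) = (-29859 + 34367)/(-48565 + (221*0² + 4324*221 + 20774*0 + 221*0² + 140*0*221)) = 4508/(-48565 + (221*0 + 955604 + 0 + 221*0 + 0)) = 4508/(-48565 + (0 + 955604 + 0 + 0 + 0)) = 4508/(-48565 + 955604) = 4508/907039 = 4508*(1/907039) = 92/18511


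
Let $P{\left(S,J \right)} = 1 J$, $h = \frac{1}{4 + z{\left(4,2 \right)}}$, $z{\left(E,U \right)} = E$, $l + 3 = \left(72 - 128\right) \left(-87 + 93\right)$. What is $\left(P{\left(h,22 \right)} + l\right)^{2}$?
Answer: $100489$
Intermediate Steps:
$l = -339$ ($l = -3 + \left(72 - 128\right) \left(-87 + 93\right) = -3 + \left(72 - 128\right) 6 = -3 - 336 = -339$)
$h = \frac{1}{8}$ ($h = \frac{1}{4 + 4} = \frac{1}{8} \approx 0.125$)
$P{\left(S,J \right)} = J$
$\left(P{\left(h,22 \right)} + l\right)^{2} = \left(22 - 339\right)^{2} = \left(-317\right)^{2} = 100489$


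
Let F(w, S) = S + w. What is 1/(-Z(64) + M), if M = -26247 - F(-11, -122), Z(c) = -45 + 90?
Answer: -1/26159 ≈ -3.8228e-5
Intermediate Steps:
Z(c) = 45
M = -26114 (M = -26247 - (-122 - 11) = -26247 - 1*(-133) = -26247 + 133 = -26114)
1/(-Z(64) + M) = 1/(-1*45 - 26114) = 1/(-45 - 26114) = 1/(-26159) = -1/26159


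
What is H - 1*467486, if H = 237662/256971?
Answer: -120130107244/256971 ≈ -4.6749e+5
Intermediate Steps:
H = 237662/256971 (H = 237662*(1/256971) = 237662/256971 ≈ 0.92486)
H - 1*467486 = 237662/256971 - 1*467486 = 237662/256971 - 467486 = -120130107244/256971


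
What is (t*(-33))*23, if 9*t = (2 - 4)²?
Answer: -1012/3 ≈ -337.33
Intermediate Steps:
t = 4/9 (t = (2 - 4)²/9 = (⅑)*(-2)² = (⅑)*4 = 4/9 ≈ 0.44444)
(t*(-33))*23 = ((4/9)*(-33))*23 = -44/3*23 = -1012/3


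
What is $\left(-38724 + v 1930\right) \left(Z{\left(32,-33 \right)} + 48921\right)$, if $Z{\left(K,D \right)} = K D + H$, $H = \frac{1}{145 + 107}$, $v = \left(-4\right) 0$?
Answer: $- \frac{5560573241}{3} \approx -1.8535 \cdot 10^{9}$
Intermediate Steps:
$v = 0$
$H = \frac{1}{252} \approx 0.0039683$
$Z{\left(K,D \right)} = \frac{1}{252} + D K$ ($Z{\left(K,D \right)} = K D + \frac{1}{252} = D K + \frac{1}{252} = \frac{1}{252} + D K$)
$\left(-38724 + v 1930\right) \left(Z{\left(32,-33 \right)} + 48921\right) = \left(-38724 + 0 \cdot 1930\right) \left(\left(\frac{1}{252} - 1056\right) + 48921\right) = \left(-38724 + 0\right) \left(\left(\frac{1}{252} - 1056\right) + 48921\right) = - 38724 \left(- \frac{266111}{252} + 48921\right) = \left(-38724\right) \frac{12061981}{252} = - \frac{5560573241}{3}$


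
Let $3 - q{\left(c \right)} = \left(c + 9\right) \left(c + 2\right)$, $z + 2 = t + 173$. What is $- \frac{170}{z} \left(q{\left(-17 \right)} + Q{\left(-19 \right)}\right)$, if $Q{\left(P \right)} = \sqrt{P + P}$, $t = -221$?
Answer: $- \frac{1989}{5} + \frac{17 i \sqrt{38}}{5} \approx -397.8 + 20.959 i$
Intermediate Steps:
$z = -50$ ($z = -2 + \left(-221 + 173\right) = -2 - 48 = -50$)
$Q{\left(P \right)} = \sqrt{2} \sqrt{P}$ ($Q{\left(P \right)} = \sqrt{2 P} = \sqrt{2} \sqrt{P}$)
$q{\left(c \right)} = 3 - \left(2 + c\right) \left(9 + c\right)$ ($q{\left(c \right)} = 3 - \left(c + 9\right) \left(c + 2\right) = 3 - \left(9 + c\right) \left(2 + c\right) = 3 - \left(2 + c\right) \left(9 + c\right)$)
$- \frac{170}{z} \left(q{\left(-17 \right)} + Q{\left(-19 \right)}\right) = - \frac{170}{-50} \left(\left(-15 - \left(-17\right)^{2} - -187\right) + \sqrt{2} \sqrt{-19}\right) = \left(-170\right) \left(- \frac{1}{50}\right) \left(\left(-15 - 289 + 187\right) + \sqrt{2} i \sqrt{19}\right) = \frac{17 \left(\left(-15 - 289 + 187\right) + i \sqrt{38}\right)}{5} = \frac{17 \left(-117 + i \sqrt{38}\right)}{5} = - \frac{1989}{5} + \frac{17 i \sqrt{38}}{5}$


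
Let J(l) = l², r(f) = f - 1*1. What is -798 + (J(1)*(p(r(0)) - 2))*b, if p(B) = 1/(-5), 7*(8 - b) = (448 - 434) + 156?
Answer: -26676/35 ≈ -762.17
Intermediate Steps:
b = -114/7 (b = 8 - ((448 - 434) + 156)/7 = 8 - (14 + 156)/7 = 8 - ⅐*170 = 8 - 170/7 = -114/7 ≈ -16.286)
r(f) = -1 + f (r(f) = f - 1 = -1 + f)
p(B) = -⅕ (p(B) = 1*(-⅕) = -⅕)
-798 + (J(1)*(p(r(0)) - 2))*b = -798 + (1²*(-⅕ - 2))*(-114/7) = -798 + (1*(-11/5))*(-114/7) = -798 - 11/5*(-114/7) = -798 + 1254/35 = -26676/35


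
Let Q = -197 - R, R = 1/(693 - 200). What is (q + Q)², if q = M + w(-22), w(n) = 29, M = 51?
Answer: 3327213124/243049 ≈ 13689.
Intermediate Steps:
R = 1/493 ≈ 0.0020284
Q = -97122/493 (Q = -197 - 1*1/493 = -197 - 1/493 = -97122/493 ≈ -197.00)
q = 80 (q = 51 + 29 = 80)
(q + Q)² = (80 - 97122/493)² = (-57682/493)² = 3327213124/243049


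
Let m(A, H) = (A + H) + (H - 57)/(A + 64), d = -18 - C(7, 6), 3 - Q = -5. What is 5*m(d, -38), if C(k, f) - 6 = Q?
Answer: -11675/32 ≈ -364.84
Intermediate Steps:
Q = 8 (Q = 3 - 1*(-5) = 3 + 5 = 8)
C(k, f) = 14 (C(k, f) = 6 + 8 = 14)
d = -32 (d = -18 - 1*14 = -18 - 14 = -32)
m(A, H) = A + H + (-57 + H)/(64 + A) (m(A, H) = (A + H) + (-57 + H)/(64 + A) = A + H + (-57 + H)/(64 + A))
5*m(d, -38) = 5*((-57 + (-32)² + 64*(-32) + 65*(-38) - 32*(-38))/(64 - 32)) = 5*((-57 + 1024 - 2048 - 2470 + 1216)/32) = 5*((1/32)*(-2335)) = 5*(-2335/32) = -11675/32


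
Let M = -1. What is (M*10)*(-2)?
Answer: 20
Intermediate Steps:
(M*10)*(-2) = -1*10*(-2) = -10*(-2) = 20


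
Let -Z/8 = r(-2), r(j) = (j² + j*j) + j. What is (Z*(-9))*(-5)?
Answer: -2160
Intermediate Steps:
r(j) = j + 2*j² (r(j) = (j² + j²) + j = 2*j² + j = j + 2*j²)
Z = -48 (Z = -(-16)*(1 + 2*(-2)) = -(-16)*(1 - 4) = -(-16)*(-3) = -8*6 = -48)
(Z*(-9))*(-5) = -48*(-9)*(-5) = 432*(-5) = -2160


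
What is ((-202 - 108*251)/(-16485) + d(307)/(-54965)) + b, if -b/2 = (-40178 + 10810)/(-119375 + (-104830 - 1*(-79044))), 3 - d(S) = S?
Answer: 11027147996906/8768673027135 ≈ 1.2576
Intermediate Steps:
d(S) = 3 - S
b = -58736/145161 (b = -2*(-40178 + 10810)/(-119375 + (-104830 - 1*(-79044))) = -(-58736)/(-119375 + (-104830 + 79044)) = -(-58736)/(-119375 - 25786) = -(-58736)/(-145161) = -(-58736)*(-1)/145161 = -2*29368/145161 = -58736/145161 ≈ -0.40463)
((-202 - 108*251)/(-16485) + d(307)/(-54965)) + b = ((-202 - 108*251)/(-16485) + (3 - 1*307)/(-54965)) - 58736/145161 = ((-202 - 27108)*(-1/16485) + (3 - 307)*(-1/54965)) - 58736/145161 = (-27310*(-1/16485) - 304*(-1/54965)) - 58736/145161 = (5462/3297 + 304/54965) - 58736/145161 = 301221118/181219605 - 58736/145161 = 11027147996906/8768673027135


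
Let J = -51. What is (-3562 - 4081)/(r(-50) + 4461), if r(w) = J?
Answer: -7643/4410 ≈ -1.7331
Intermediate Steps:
r(w) = -51
(-3562 - 4081)/(r(-50) + 4461) = (-3562 - 4081)/(-51 + 4461) = -7643/4410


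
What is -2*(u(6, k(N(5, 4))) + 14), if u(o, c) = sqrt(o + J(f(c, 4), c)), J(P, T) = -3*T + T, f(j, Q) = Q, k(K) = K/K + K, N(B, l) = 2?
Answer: -28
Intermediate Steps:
k(K) = 1 + K
J(P, T) = -2*T
u(o, c) = sqrt(o - 2*c)
-2*(u(6, k(N(5, 4))) + 14) = -2*(sqrt(6 - 2*(1 + 2)) + 14) = -2*(sqrt(6 - 2*3) + 14) = -2*(sqrt(6 - 6) + 14) = -2*(sqrt(0) + 14) = -2*(0 + 14) = -2*14 = -28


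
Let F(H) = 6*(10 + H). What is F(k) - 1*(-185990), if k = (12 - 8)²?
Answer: 186146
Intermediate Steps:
k = 16 (k = 4² = 16)
F(H) = 60 + 6*H
F(k) - 1*(-185990) = (60 + 6*16) - 1*(-185990) = (60 + 96) + 185990 = 156 + 185990 = 186146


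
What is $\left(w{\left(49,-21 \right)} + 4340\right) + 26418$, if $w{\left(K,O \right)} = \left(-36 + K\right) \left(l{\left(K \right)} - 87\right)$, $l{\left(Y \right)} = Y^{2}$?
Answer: $60840$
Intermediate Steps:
$w{\left(K,O \right)} = \left(-87 + K^{2}\right) \left(-36 + K\right)$ ($w{\left(K,O \right)} = \left(-36 + K\right) \left(K^{2} - 87\right) = \left(-36 + K\right) \left(-87 + K^{2}\right) = \left(-87 + K^{2}\right) \left(-36 + K\right)$)
$\left(w{\left(49,-21 \right)} + 4340\right) + 26418 = \left(\left(3132 + 49^{3} - 4263 - 36 \cdot 49^{2}\right) + 4340\right) + 26418 = \left(\left(3132 + 117649 - 4263 - 86436\right) + 4340\right) + 26418 = \left(30082 + 4340\right) + 26418 = 34422 + 26418 = 60840$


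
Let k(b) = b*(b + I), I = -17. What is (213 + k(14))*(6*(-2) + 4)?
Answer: -1368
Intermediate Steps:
k(b) = b*(-17 + b) (k(b) = b*(b - 17) = b*(-17 + b))
(213 + k(14))*(6*(-2) + 4) = (213 + 14*(-17 + 14))*(6*(-2) + 4) = (213 + 14*(-3))*(-12 + 4) = (213 - 42)*(-8) = 171*(-8) = -1368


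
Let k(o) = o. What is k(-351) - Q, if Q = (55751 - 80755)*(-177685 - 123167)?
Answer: -7522503759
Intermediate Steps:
Q = 7522503408 (Q = -25004*(-300852) = 7522503408)
k(-351) - Q = -351 - 1*7522503408 = -351 - 7522503408 = -7522503759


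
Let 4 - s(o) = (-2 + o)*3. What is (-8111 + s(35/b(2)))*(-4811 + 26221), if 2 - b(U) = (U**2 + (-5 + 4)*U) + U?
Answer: -172318385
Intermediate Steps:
b(U) = 2 - U**2 (b(U) = 2 - ((U**2 + (-5 + 4)*U) + U) = 2 - ((U**2 - U) + U) = 2 - U**2)
s(o) = 10 - 3*o (s(o) = 4 - (-2 + o)*3 = 4 - (-6 + 3*o) = 4 + (6 - 3*o) = 10 - 3*o)
(-8111 + s(35/b(2)))*(-4811 + 26221) = (-8111 + (10 - 105/(2 - 1*2**2)))*(-4811 + 26221) = (-8111 + (10 - 105/(2 - 1*4)))*21410 = (-8111 + (10 - 105/(2 - 4)))*21410 = (-8111 + (10 - 105/(-2)))*21410 = (-8111 + (10 - 105*(-1)/2))*21410 = (-8111 + (10 - 3*(-35/2)))*21410 = (-8111 + (10 + 105/2))*21410 = (-8111 + 125/2)*21410 = -16097/2*21410 = -172318385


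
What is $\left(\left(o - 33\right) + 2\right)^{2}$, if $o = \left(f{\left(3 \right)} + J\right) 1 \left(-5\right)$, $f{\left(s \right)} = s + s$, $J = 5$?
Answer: $7396$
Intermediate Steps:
$f{\left(s \right)} = 2 s$
$o = -55$ ($o = \left(2 \cdot 3 + 5\right) 1 \left(-5\right) = \left(6 + 5\right) 1 \left(-5\right) = 11 \cdot 1 \left(-5\right) = 11 \left(-5\right) = -55$)
$\left(\left(o - 33\right) + 2\right)^{2} = \left(\left(-55 - 33\right) + 2\right)^{2} = \left(-88 + 2\right)^{2} = \left(-86\right)^{2} = 7396$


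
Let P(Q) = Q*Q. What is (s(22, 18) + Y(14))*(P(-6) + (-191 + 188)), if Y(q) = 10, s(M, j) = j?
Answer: 924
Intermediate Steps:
P(Q) = Q²
(s(22, 18) + Y(14))*(P(-6) + (-191 + 188)) = (18 + 10)*((-6)² + (-191 + 188)) = 28*(36 - 3) = 28*33 = 924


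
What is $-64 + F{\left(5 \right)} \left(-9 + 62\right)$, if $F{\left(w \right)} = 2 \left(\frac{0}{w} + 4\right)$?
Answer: $360$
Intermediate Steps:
$F{\left(w \right)} = 8$ ($F{\left(w \right)} = 2 \left(0 + 4\right) = 2 \cdot 4 = 8$)
$-64 + F{\left(5 \right)} \left(-9 + 62\right) = -64 + 8 \left(-9 + 62\right) = -64 + 8 \cdot 53 = -64 + 424 = 360$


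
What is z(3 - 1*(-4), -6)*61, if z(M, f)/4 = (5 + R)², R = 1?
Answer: 8784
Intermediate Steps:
z(M, f) = 144 (z(M, f) = 4*(5 + 1)² = 4*6² = 4*36 = 144)
z(3 - 1*(-4), -6)*61 = 144*61 = 8784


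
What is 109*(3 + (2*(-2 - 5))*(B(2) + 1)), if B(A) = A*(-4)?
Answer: 11009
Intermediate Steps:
B(A) = -4*A
109*(3 + (2*(-2 - 5))*(B(2) + 1)) = 109*(3 + (2*(-2 - 5))*(-4*2 + 1)) = 109*(3 + (2*(-7))*(-8 + 1)) = 109*(3 - 14*(-7)) = 109*(3 + 98) = 109*101 = 11009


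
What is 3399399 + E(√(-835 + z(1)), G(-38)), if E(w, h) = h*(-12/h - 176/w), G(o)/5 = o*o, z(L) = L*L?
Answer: 3399387 + 635360*I*√834/417 ≈ 3.3994e+6 + 44001.0*I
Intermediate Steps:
z(L) = L²
G(o) = 5*o² (G(o) = 5*(o*o) = 5*o²)
E(w, h) = h*(-176/w - 12/h)
3399399 + E(√(-835 + z(1)), G(-38)) = 3399399 + (-12 - 176*5*(-38)²/(√(-835 + 1²))) = 3399399 + (-12 - 176*5*1444/(√(-835 + 1))) = 3399399 + (-12 - 176*7220/√(-834)) = 3399399 + (-12 - 176*7220/I*√834) = 3399399 + (-12 - 176*7220*(-I*√834/834)) = 3399399 + (-12 + 635360*I*√834/417) = 3399387 + 635360*I*√834/417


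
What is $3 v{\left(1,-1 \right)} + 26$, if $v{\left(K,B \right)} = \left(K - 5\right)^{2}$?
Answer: $74$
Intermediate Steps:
$v{\left(K,B \right)} = \left(-5 + K\right)^{2}$
$3 v{\left(1,-1 \right)} + 26 = 3 \left(-5 + 1\right)^{2} + 26 = 3 \left(-4\right)^{2} + 26 = 3 \cdot 16 + 26 = 48 + 26 = 74$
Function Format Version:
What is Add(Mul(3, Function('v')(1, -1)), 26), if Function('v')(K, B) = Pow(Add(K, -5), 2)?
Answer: 74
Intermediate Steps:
Function('v')(K, B) = Pow(Add(-5, K), 2)
Add(Mul(3, Function('v')(1, -1)), 26) = Add(Mul(3, Pow(Add(-5, 1), 2)), 26) = Add(Mul(3, Pow(-4, 2)), 26) = Add(Mul(3, 16), 26) = Add(48, 26) = 74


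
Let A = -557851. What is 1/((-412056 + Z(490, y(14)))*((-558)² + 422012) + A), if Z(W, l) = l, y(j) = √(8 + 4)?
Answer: -43170362701/13045761509229232066591 - 209536*√3/13045761509229232066591 ≈ -3.3092e-12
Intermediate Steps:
y(j) = 2*√3 (y(j) = √12 = 2*√3)
1/((-412056 + Z(490, y(14)))*((-558)² + 422012) + A) = 1/((-412056 + 2*√3)*((-558)² + 422012) - 557851) = 1/((-412056 + 2*√3)*(311364 + 422012) - 557851) = 1/((-412056 + 2*√3)*733376 - 557851) = 1/((-302191981056 + 1466752*√3) - 557851) = 1/(-302192538907 + 1466752*√3)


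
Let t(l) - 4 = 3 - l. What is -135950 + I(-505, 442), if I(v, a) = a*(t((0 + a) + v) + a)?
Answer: 90354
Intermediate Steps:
t(l) = 7 - l (t(l) = 4 + (3 - l) = 7 - l)
I(v, a) = a*(7 - v) (I(v, a) = a*((7 - ((0 + a) + v)) + a) = a*((7 - (a + v)) + a) = a*((7 + (-a - v)) + a) = a*((7 - a - v) + a) = a*(7 - v))
-135950 + I(-505, 442) = -135950 + 442*(7 - 1*(-505)) = -135950 + 442*(7 + 505) = -135950 + 442*512 = -135950 + 226304 = 90354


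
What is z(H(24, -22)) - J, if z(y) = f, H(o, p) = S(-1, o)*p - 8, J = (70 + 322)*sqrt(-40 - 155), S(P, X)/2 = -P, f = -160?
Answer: -160 - 392*I*sqrt(195) ≈ -160.0 - 5474.0*I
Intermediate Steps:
S(P, X) = -2*P (S(P, X) = 2*(-P) = -2*P)
J = 392*I*sqrt(195) (J = 392*sqrt(-195) = 392*(I*sqrt(195)) = 392*I*sqrt(195) ≈ 5474.0*I)
H(o, p) = -8 + 2*p (H(o, p) = (-2*(-1))*p - 8 = 2*p - 8 = -8 + 2*p)
z(y) = -160
z(H(24, -22)) - J = -160 - 392*I*sqrt(195)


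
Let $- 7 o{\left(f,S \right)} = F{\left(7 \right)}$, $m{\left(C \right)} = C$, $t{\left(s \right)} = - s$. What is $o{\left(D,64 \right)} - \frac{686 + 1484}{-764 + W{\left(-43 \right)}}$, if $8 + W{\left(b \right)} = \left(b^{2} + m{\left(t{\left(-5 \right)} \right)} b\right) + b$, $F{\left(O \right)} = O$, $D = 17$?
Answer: $- \frac{427}{117} \approx -3.6496$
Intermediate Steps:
$W{\left(b \right)} = -8 + b^{2} + 6 b$ ($W{\left(b \right)} = -8 + \left(\left(b^{2} + \left(-1\right) \left(-5\right) b\right) + b\right) = -8 + \left(\left(b^{2} + 5 b\right) + b\right) = -8 + \left(b^{2} + 6 b\right) = -8 + b^{2} + 6 b$)
$o{\left(f,S \right)} = -1$ ($o{\left(f,S \right)} = \left(- \frac{1}{7}\right) 7 = -1$)
$o{\left(D,64 \right)} - \frac{686 + 1484}{-764 + W{\left(-43 \right)}} = -1 - \frac{686 + 1484}{-764 + \left(-8 + \left(-43\right)^{2} + 6 \left(-43\right)\right)} = -1 - \frac{2170}{-764 - -1583} = -1 - \frac{2170}{-764 + 1583} = -1 - \frac{2170}{819} = -1 - 2170 \cdot \frac{1}{819} = -1 - \frac{310}{117} = - \frac{427}{117}$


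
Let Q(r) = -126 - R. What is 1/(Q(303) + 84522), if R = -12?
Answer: 1/84408 ≈ 1.1847e-5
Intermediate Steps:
Q(r) = -114 (Q(r) = -126 - 1*(-12) = -126 + 12 = -114)
1/(Q(303) + 84522) = 1/(-114 + 84522) = 1/84408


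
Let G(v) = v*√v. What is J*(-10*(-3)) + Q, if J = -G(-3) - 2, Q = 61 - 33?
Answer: -32 + 90*I*√3 ≈ -32.0 + 155.88*I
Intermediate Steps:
G(v) = v^(3/2)
Q = 28
J = -2 + 3*I*√3 (J = -(-3)^(3/2) - 2 = -(-3)*I*√3 - 2 = 3*I*√3 - 2 = -2 + 3*I*√3 ≈ -2.0 + 5.1962*I)
J*(-10*(-3)) + Q = (-2 + 3*I*√3)*(-10*(-3)) + 28 = (-2 + 3*I*√3)*30 + 28 = (-60 + 90*I*√3) + 28 = -32 + 90*I*√3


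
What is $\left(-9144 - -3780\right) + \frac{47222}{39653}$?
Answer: $- \frac{212651470}{39653} \approx -5362.8$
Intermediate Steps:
$\left(-9144 - -3780\right) + \frac{47222}{39653} = \left(-9144 + 3780\right) + 47222 \cdot \frac{1}{39653} = -5364 + \frac{47222}{39653} = - \frac{212651470}{39653}$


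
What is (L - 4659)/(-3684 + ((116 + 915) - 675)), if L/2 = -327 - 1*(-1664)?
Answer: 1985/3328 ≈ 0.59645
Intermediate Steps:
L = 2674 (L = 2*(-327 - 1*(-1664)) = 2*(-327 + 1664) = 2*1337 = 2674)
(L - 4659)/(-3684 + ((116 + 915) - 675)) = (2674 - 4659)/(-3684 + ((116 + 915) - 675)) = -1985/(-3684 + (1031 - 675)) = -1985/(-3684 + 356) = -1985/(-3328) = -1985*(-1/3328) = 1985/3328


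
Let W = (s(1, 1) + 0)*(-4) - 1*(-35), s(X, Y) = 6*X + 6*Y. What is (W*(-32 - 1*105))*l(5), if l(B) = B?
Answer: 8905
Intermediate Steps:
W = -13 (W = ((6*1 + 6*1) + 0)*(-4) - 1*(-35) = ((6 + 6) + 0)*(-4) + 35 = (12 + 0)*(-4) + 35 = 12*(-4) + 35 = -48 + 35 = -13)
(W*(-32 - 1*105))*l(5) = -13*(-32 - 1*105)*5 = -13*(-32 - 105)*5 = -13*(-137)*5 = 1781*5 = 8905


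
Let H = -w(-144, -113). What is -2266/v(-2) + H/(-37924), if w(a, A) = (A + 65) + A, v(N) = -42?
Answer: 42964511/796404 ≈ 53.948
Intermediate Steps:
w(a, A) = 65 + 2*A (w(a, A) = (65 + A) + A = 65 + 2*A)
H = 161 (H = -(65 + 2*(-113)) = -(65 - 226) = -1*(-161) = 161)
-2266/v(-2) + H/(-37924) = -2266/(-42) + 161/(-37924) = -2266*(-1/42) + 161*(-1/37924) = 1133/21 - 161/37924 = 42964511/796404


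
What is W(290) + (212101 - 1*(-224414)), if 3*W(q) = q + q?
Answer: 1310125/3 ≈ 4.3671e+5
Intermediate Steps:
W(q) = 2*q/3 (W(q) = (q + q)/3 = (2*q)/3 = 2*q/3)
W(290) + (212101 - 1*(-224414)) = (⅔)*290 + (212101 - 1*(-224414)) = 580/3 + (212101 + 224414) = 580/3 + 436515 = 1310125/3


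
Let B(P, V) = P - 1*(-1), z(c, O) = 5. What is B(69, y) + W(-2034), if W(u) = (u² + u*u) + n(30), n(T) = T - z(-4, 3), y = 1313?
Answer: 8274407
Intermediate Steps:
n(T) = -5 + T (n(T) = T - 1*5 = T - 5 = -5 + T)
B(P, V) = 1 + P (B(P, V) = P + 1 = 1 + P)
W(u) = 25 + 2*u² (W(u) = (u² + u*u) + (-5 + 30) = (u² + u²) + 25 = 2*u² + 25 = 25 + 2*u²)
B(69, y) + W(-2034) = (1 + 69) + (25 + 2*(-2034)²) = 70 + (25 + 2*4137156) = 70 + (25 + 8274312) = 70 + 8274337 = 8274407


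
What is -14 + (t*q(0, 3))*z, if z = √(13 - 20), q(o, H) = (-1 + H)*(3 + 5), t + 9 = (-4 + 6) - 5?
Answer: -14 - 192*I*√7 ≈ -14.0 - 507.98*I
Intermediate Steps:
t = -12 (t = -9 + ((-4 + 6) - 5) = -9 + (2 - 5) = -9 - 3 = -12)
q(o, H) = -8 + 8*H (q(o, H) = (-1 + H)*8 = -8 + 8*H)
z = I*√7 (z = √(-7) = I*√7 ≈ 2.6458*I)
-14 + (t*q(0, 3))*z = -14 + (-12*(-8 + 8*3))*(I*√7) = -14 + (-12*(-8 + 24))*(I*√7) = -14 + (-12*16)*(I*√7) = -14 - 192*I*√7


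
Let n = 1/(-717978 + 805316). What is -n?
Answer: -1/87338 ≈ -1.1450e-5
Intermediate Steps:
n = 1/87338 ≈ 1.1450e-5
-n = -1*1/87338 = -1/87338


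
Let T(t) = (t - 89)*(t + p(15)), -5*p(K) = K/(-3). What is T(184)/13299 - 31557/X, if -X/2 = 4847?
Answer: 590048593/128920506 ≈ 4.5768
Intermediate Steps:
X = -9694 (X = -2*4847 = -9694)
p(K) = K/15 (p(K) = -K/(5*(-3)) = -K*(-1)/(5*3) = -(-1)*K/15 = K/15)
T(t) = (1 + t)*(-89 + t) (T(t) = (t - 89)*(t + (1/15)*15) = (-89 + t)*(t + 1) = (-89 + t)*(1 + t) = (1 + t)*(-89 + t))
T(184)/13299 - 31557/X = (-89 + 184**2 - 88*184)/13299 - 31557/(-9694) = (-89 + 33856 - 16192)*(1/13299) - 31557*(-1/9694) = 17575*(1/13299) + 31557/9694 = 17575/13299 + 31557/9694 = 590048593/128920506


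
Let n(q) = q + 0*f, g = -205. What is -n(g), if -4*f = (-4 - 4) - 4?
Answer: 205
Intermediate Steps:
f = 3 (f = -((-4 - 4) - 4)/4 = -(-8 - 4)/4 = -1/4*(-12) = 3)
n(q) = q (n(q) = q + 0*3 = q + 0 = q)
-n(g) = -1*(-205) = 205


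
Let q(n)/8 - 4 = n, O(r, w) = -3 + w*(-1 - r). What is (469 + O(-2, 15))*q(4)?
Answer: 30784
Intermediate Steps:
q(n) = 32 + 8*n
(469 + O(-2, 15))*q(4) = (469 + (-3 - 1*15 - 1*(-2)*15))*(32 + 8*4) = (469 + (-3 - 15 + 30))*(32 + 32) = (469 + 12)*64 = 481*64 = 30784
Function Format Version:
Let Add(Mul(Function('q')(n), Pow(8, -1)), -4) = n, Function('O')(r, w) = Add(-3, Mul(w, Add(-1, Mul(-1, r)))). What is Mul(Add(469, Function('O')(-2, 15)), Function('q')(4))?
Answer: 30784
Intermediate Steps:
Function('q')(n) = Add(32, Mul(8, n))
Mul(Add(469, Function('O')(-2, 15)), Function('q')(4)) = Mul(Add(469, Add(-3, Mul(-1, 15), Mul(-1, -2, 15))), Add(32, Mul(8, 4))) = Mul(Add(469, Add(-3, -15, 30)), Add(32, 32)) = Mul(Add(469, 12), 64) = Mul(481, 64) = 30784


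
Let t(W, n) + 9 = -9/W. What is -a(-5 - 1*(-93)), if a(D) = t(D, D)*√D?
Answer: 801*√22/44 ≈ 85.387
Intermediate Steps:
t(W, n) = -9 - 9/W
a(D) = √D*(-9 - 9/D) (a(D) = (-9 - 9/D)*√D = √D*(-9 - 9/D))
-a(-5 - 1*(-93)) = -9*(-1 - (-5 - 1*(-93)))/√(-5 - 1*(-93)) = -9*(-1 - (-5 + 93))/√(-5 + 93) = -9*(-1 - 1*88)/√88 = -9*√22/44*(-1 - 88) = -9*√22/44*(-89) = -(-801)*√22/44 = 801*√22/44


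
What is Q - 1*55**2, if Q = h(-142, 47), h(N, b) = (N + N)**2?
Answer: 77631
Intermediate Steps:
h(N, b) = 4*N**2 (h(N, b) = (2*N)**2 = 4*N**2)
Q = 80656 (Q = 4*(-142)**2 = 4*20164 = 80656)
Q - 1*55**2 = 80656 - 1*55**2 = 80656 - 1*3025 = 80656 - 3025 = 77631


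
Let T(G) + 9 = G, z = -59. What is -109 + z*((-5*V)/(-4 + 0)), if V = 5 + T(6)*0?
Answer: -1911/4 ≈ -477.75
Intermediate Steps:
T(G) = -9 + G
V = 5 (V = 5 + (-9 + 6)*0 = 5 - 3*0 = 5 + 0 = 5)
-109 + z*((-5*V)/(-4 + 0)) = -109 - 59*(-5*5)/(-4 + 0) = -109 - (-1475)/(-4) = -109 - (-1475)*(-1)/4 = -109 - 59*25/4 = -109 - 1475/4 = -1911/4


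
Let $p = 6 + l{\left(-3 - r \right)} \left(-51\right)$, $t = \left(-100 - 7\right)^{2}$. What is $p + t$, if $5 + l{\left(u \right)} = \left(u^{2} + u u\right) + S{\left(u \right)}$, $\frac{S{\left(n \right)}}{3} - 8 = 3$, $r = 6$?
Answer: $1765$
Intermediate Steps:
$S{\left(n \right)} = 33$ ($S{\left(n \right)} = 24 + 3 \cdot 3 = 24 + 9 = 33$)
$t = 11449$ ($t = \left(-107\right)^{2} = 11449$)
$l{\left(u \right)} = 28 + 2 u^{2}$ ($l{\left(u \right)} = -5 + \left(\left(u^{2} + u u\right) + 33\right) = -5 + \left(\left(u^{2} + u^{2}\right) + 33\right) = -5 + \left(2 u^{2} + 33\right) = -5 + \left(33 + 2 u^{2}\right) = 28 + 2 u^{2}$)
$p = -9684$ ($p = 6 + \left(28 + 2 \left(-3 - 6\right)^{2}\right) \left(-51\right) = 6 + \left(28 + 2 \left(-9\right)^{2}\right) \left(-51\right) = 6 + \left(28 + 2 \cdot 81\right) \left(-51\right) = 6 + \left(28 + 162\right) \left(-51\right) = 6 + 190 \left(-51\right) = 6 - 9690 = -9684$)
$p + t = -9684 + 11449 = 1765$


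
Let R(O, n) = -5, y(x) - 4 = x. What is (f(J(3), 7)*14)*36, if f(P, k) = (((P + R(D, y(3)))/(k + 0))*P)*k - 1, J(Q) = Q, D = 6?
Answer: -3528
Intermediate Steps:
y(x) = 4 + x
f(P, k) = -1 + P*(-5 + P) (f(P, k) = (((P - 5)/(k + 0))*P)*k - 1 = (((-5 + P)/k)*P)*k - 1 = (P*(-5 + P)/k)*k - 1 = P*(-5 + P) - 1 = -1 + P*(-5 + P))
(f(J(3), 7)*14)*36 = ((-1 + 3² - 5*3)*14)*36 = ((-1 + 9 - 15)*14)*36 = -7*14*36 = -98*36 = -3528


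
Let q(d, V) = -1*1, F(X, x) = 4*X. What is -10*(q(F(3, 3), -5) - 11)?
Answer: 120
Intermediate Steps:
q(d, V) = -1
-10*(q(F(3, 3), -5) - 11) = -10*(-1 - 11) = -10*(-12) = 120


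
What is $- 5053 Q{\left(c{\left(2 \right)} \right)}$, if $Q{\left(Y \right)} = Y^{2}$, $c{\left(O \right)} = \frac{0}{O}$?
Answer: $0$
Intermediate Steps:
$c{\left(O \right)} = 0$
$- 5053 Q{\left(c{\left(2 \right)} \right)} = - 5053 \cdot 0^{2} = \left(-5053\right) 0 = 0$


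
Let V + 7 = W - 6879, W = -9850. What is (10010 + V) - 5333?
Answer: -12059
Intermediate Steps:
V = -16736 (V = -7 + (-9850 - 6879) = -7 - 16729 = -16736)
(10010 + V) - 5333 = (10010 - 16736) - 5333 = -6726 - 5333 = -12059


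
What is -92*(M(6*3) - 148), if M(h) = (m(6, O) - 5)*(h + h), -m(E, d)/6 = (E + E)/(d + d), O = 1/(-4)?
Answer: -446752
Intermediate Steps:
O = -1/4 ≈ -0.25000
m(E, d) = -6*E/d (m(E, d) = -6*(E + E)/(d + d) = -6*2*E/(2*d) = -6*2*E*1/(2*d) = -6*E/d)
M(h) = 278*h (M(h) = (-6*6/(-1/4) - 5)*(h + h) = (-6*6*(-4) - 5)*(2*h) = (144 - 5)*(2*h) = 139*(2*h) = 278*h)
-92*(M(6*3) - 148) = -92*(278*(6*3) - 148) = -92*(278*18 - 148) = -92*(5004 - 148) = -92*4856 = -446752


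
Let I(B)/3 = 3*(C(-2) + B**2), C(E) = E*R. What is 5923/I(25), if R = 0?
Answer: 5923/5625 ≈ 1.0530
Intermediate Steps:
C(E) = 0 (C(E) = E*0 = 0)
I(B) = 9*B**2 (I(B) = 3*(3*(0 + B**2)) = 3*(3*B**2) = 9*B**2)
5923/I(25) = 5923/((9*25**2)) = 5923/((9*625)) = 5923/5625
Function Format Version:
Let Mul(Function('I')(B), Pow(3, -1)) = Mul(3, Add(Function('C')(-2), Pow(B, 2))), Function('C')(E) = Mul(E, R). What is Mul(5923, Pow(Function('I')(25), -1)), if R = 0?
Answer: Rational(5923, 5625) ≈ 1.0530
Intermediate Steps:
Function('C')(E) = 0 (Function('C')(E) = Mul(E, 0) = 0)
Function('I')(B) = Mul(9, Pow(B, 2)) (Function('I')(B) = Mul(3, Mul(3, Add(0, Pow(B, 2)))) = Mul(3, Mul(3, Pow(B, 2))) = Mul(9, Pow(B, 2)))
Mul(5923, Pow(Function('I')(25), -1)) = Mul(5923, Pow(Mul(9, Pow(25, 2)), -1)) = Mul(5923, Pow(Mul(9, 625), -1)) = Mul(5923, Pow(5625, -1)) = Mul(5923, Rational(1, 5625)) = Rational(5923, 5625)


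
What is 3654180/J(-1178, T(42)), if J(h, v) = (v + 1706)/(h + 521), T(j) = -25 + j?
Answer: -2400796260/1723 ≈ -1.3934e+6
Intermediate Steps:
J(h, v) = (1706 + v)/(521 + h)
3654180/J(-1178, T(42)) = 3654180/(((1706 + (-25 + 42))/(521 - 1178))) = 3654180/(((1706 + 17)/(-657))) = 3654180/((-1/657*1723)) = 3654180/(-1723/657) = 3654180*(-657/1723) = -2400796260/1723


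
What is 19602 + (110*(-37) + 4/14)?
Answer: 108726/7 ≈ 15532.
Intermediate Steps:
19602 + (110*(-37) + 4/14) = 19602 + (-4070 + 4*(1/14)) = 19602 + (-4070 + 2/7) = 19602 - 28488/7 = 108726/7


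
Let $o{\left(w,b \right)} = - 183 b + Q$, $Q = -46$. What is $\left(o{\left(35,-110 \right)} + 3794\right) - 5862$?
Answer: $18016$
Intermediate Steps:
$o{\left(w,b \right)} = -46 - 183 b$ ($o{\left(w,b \right)} = - 183 b - 46 = -46 - 183 b$)
$\left(o{\left(35,-110 \right)} + 3794\right) - 5862 = \left(\left(-46 - -20130\right) + 3794\right) - 5862 = \left(\left(-46 + 20130\right) + 3794\right) - 5862 = \left(20084 + 3794\right) - 5862 = 23878 - 5862 = 18016$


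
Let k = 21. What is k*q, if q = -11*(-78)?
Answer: 18018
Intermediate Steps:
q = 858
k*q = 21*858 = 18018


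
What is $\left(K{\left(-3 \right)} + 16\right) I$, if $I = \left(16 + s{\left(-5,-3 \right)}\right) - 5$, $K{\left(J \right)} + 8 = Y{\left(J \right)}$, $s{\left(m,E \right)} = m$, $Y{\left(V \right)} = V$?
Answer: $30$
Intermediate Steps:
$K{\left(J \right)} = -8 + J$
$I = 6$ ($I = \left(16 - 5\right) - 5 = 11 - 5 = 6$)
$\left(K{\left(-3 \right)} + 16\right) I = \left(\left(-8 - 3\right) + 16\right) 6 = \left(-11 + 16\right) 6 = 5 \cdot 6 = 30$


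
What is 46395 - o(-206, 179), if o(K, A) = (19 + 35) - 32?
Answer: 46373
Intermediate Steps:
o(K, A) = 22 (o(K, A) = 54 - 32 = 22)
46395 - o(-206, 179) = 46395 - 1*22 = 46395 - 22 = 46373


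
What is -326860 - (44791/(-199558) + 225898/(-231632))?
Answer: -3777181820779541/11556004664 ≈ -3.2686e+5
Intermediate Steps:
-326860 - (44791/(-199558) + 225898/(-231632)) = -326860 - (44791*(-1/199558) + 225898*(-1/231632)) = -326860 - (-44791/199558 - 112949/115816) = -326860 - 1*(-13863695499/11556004664) = -326860 + 13863695499/11556004664 = -3777181820779541/11556004664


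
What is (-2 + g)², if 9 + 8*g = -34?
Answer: 3481/64 ≈ 54.391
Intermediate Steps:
g = -43/8 (g = -9/8 + (⅛)*(-34) = -9/8 - 17/4 = -43/8 ≈ -5.3750)
(-2 + g)² = (-2 - 43/8)² = (-59/8)² = 3481/64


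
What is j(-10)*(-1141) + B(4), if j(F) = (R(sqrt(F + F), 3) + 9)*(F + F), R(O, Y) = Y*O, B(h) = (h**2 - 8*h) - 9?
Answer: 205355 + 136920*I*sqrt(5) ≈ 2.0536e+5 + 3.0616e+5*I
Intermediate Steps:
B(h) = -9 + h**2 - 8*h
R(O, Y) = O*Y
j(F) = 2*F*(9 + 3*sqrt(2)*sqrt(F)) (j(F) = (sqrt(F + F)*3 + 9)*(F + F) = (sqrt(2*F)*3 + 9)*(2*F) = ((sqrt(2)*sqrt(F))*3 + 9)*(2*F) = (3*sqrt(2)*sqrt(F) + 9)*(2*F) = (9 + 3*sqrt(2)*sqrt(F))*(2*F) = 2*F*(9 + 3*sqrt(2)*sqrt(F)))
j(-10)*(-1141) + B(4) = (6*(-10)*(3 + sqrt(2)*sqrt(-10)))*(-1141) + (-9 + 4**2 - 8*4) = (6*(-10)*(3 + sqrt(2)*(I*sqrt(10))))*(-1141) + (-9 + 16 - 32) = (6*(-10)*(3 + 2*I*sqrt(5)))*(-1141) - 25 = (-180 - 120*I*sqrt(5))*(-1141) - 25 = (205380 + 136920*I*sqrt(5)) - 25 = 205355 + 136920*I*sqrt(5)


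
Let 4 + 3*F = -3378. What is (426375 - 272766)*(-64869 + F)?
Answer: -10137630767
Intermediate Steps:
F = -3382/3 (F = -4/3 + (1/3)*(-3378) = -4/3 - 1126 = -3382/3 ≈ -1127.3)
(426375 - 272766)*(-64869 + F) = (426375 - 272766)*(-64869 - 3382/3) = 153609*(-197989/3) = -10137630767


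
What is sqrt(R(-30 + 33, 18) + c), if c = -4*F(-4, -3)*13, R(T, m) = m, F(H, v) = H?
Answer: sqrt(226) ≈ 15.033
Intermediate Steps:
c = 208 (c = -4*(-4)*13 = 16*13 = 208)
sqrt(R(-30 + 33, 18) + c) = sqrt(18 + 208) = sqrt(226)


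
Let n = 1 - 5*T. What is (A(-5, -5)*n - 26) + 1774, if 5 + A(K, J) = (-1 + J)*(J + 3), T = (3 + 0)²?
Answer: 1440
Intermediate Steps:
T = 9 (T = 3² = 9)
A(K, J) = -5 + (-1 + J)*(3 + J) (A(K, J) = -5 + (-1 + J)*(J + 3) = -5 + (-1 + J)*(3 + J))
n = -44 (n = 1 - 5*9 = 1 - 45 = -44)
(A(-5, -5)*n - 26) + 1774 = ((-8 + (-5)² + 2*(-5))*(-44) - 26) + 1774 = ((-8 + 25 - 10)*(-44) - 26) + 1774 = (7*(-44) - 26) + 1774 = (-308 - 26) + 1774 = -334 + 1774 = 1440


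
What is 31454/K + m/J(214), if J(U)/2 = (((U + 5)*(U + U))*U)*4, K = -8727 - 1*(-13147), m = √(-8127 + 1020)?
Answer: 15727/2210 + I*√7107/160469184 ≈ 7.1163 + 5.2535e-7*I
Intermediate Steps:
m = I*√7107 (m = √(-7107) = I*√7107 ≈ 84.303*I)
K = 4420 (K = -8727 + 13147 = 4420)
J(U) = 16*U²*(5 + U) (J(U) = 2*((((U + 5)*(U + U))*U)*4) = 2*((((5 + U)*(2*U))*U)*4) = 2*(((2*U*(5 + U))*U)*4) = 2*((2*U²*(5 + U))*4) = 2*(8*U²*(5 + U)) = 16*U²*(5 + U))
31454/K + m/J(214) = 31454/4420 + (I*√7107)/((16*214²*(5 + 214))) = 31454*(1/4420) + (I*√7107)/((16*45796*219)) = 15727/2210 + (I*√7107)/160469184 = 15727/2210 + (I*√7107)*(1/160469184) = 15727/2210 + I*√7107/160469184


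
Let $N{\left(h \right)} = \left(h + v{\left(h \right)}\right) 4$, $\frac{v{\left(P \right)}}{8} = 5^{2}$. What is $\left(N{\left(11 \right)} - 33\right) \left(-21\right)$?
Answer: $-17031$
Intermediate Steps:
$v{\left(P \right)} = 200$ ($v{\left(P \right)} = 8 \cdot 5^{2} = 8 \cdot 25 = 200$)
$N{\left(h \right)} = 800 + 4 h$ ($N{\left(h \right)} = \left(h + 200\right) 4 = \left(200 + h\right) 4 = 800 + 4 h$)
$\left(N{\left(11 \right)} - 33\right) \left(-21\right) = \left(\left(800 + 4 \cdot 11\right) - 33\right) \left(-21\right) = \left(\left(800 + 44\right) - 33\right) \left(-21\right) = \left(844 - 33\right) \left(-21\right) = 811 \left(-21\right) = -17031$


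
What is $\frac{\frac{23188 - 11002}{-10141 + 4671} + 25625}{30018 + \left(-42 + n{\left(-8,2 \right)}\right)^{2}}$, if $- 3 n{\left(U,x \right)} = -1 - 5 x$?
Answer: $\frac{630704538}{775063445} \approx 0.81375$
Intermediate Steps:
$n{\left(U,x \right)} = \frac{1}{3} + \frac{5 x}{3}$ ($n{\left(U,x \right)} = - \frac{-1 - 5 x}{3} = \frac{1}{3} + \frac{5 x}{3}$)
$\frac{\frac{23188 - 11002}{-10141 + 4671} + 25625}{30018 + \left(-42 + n{\left(-8,2 \right)}\right)^{2}} = \frac{\frac{23188 - 11002}{-10141 + 4671} + 25625}{30018 + \left(-42 + \left(\frac{1}{3} + \frac{5}{3} \cdot 2\right)\right)^{2}} = \frac{\frac{12186}{-5470} + 25625}{30018 + \left(-42 + \left(\frac{1}{3} + \frac{10}{3}\right)\right)^{2}} = \frac{12186 \left(- \frac{1}{5470}\right) + 25625}{30018 + \left(-42 + \frac{11}{3}\right)^{2}} = \frac{- \frac{6093}{2735} + 25625}{30018 + \left(- \frac{115}{3}\right)^{2}} = \frac{70078282}{2735 \left(30018 + \frac{13225}{9}\right)} = \frac{70078282}{2735 \cdot \frac{283387}{9}} = \frac{70078282}{2735} \cdot \frac{9}{283387} = \frac{630704538}{775063445}$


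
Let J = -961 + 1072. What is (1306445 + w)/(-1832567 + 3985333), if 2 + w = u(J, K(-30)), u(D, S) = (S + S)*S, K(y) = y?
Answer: 1308243/2152766 ≈ 0.60770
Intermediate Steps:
J = 111
u(D, S) = 2*S² (u(D, S) = (2*S)*S = 2*S²)
w = 1798 (w = -2 + 2*(-30)² = -2 + 2*900 = -2 + 1800 = 1798)
(1306445 + w)/(-1832567 + 3985333) = (1306445 + 1798)/(-1832567 + 3985333) = 1308243/2152766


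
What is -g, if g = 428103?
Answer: -428103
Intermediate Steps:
-g = -1*428103 = -428103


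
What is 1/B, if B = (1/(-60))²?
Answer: 3600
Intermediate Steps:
B = 1/3600 (B = (-1/60)² = 1/3600 ≈ 0.00027778)
1/B = 1/(1/3600) = 3600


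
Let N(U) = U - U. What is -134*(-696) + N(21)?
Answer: 93264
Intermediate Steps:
N(U) = 0
-134*(-696) + N(21) = -134*(-696) + 0 = 93264 + 0 = 93264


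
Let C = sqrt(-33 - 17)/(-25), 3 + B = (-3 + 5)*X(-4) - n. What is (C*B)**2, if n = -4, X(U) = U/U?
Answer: -18/25 ≈ -0.72000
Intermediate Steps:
X(U) = 1
B = 3 (B = -3 + ((-3 + 5)*1 - 1*(-4)) = -3 + (2*1 + 4) = -3 + (2 + 4) = -3 + 6 = 3)
C = -I*sqrt(2)/5 (C = sqrt(-50)*(-1/25) = (5*I*sqrt(2))*(-1/25) = -I*sqrt(2)/5 ≈ -0.28284*I)
(C*B)**2 = (-I*sqrt(2)/5*3)**2 = (-3*I*sqrt(2)/5)**2 = -18/25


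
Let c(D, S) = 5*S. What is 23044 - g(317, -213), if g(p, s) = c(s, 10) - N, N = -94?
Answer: 22900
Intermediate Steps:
g(p, s) = 144 (g(p, s) = 5*10 - 1*(-94) = 50 + 94 = 144)
23044 - g(317, -213) = 23044 - 1*144 = 23044 - 144 = 22900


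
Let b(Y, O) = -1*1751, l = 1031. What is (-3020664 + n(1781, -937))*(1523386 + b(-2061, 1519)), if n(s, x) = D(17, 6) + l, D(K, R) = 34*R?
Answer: -4594468846415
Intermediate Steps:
b(Y, O) = -1751
n(s, x) = 1235 (n(s, x) = 34*6 + 1031 = 204 + 1031 = 1235)
(-3020664 + n(1781, -937))*(1523386 + b(-2061, 1519)) = (-3020664 + 1235)*(1523386 - 1751) = -3019429*1521635 = -4594468846415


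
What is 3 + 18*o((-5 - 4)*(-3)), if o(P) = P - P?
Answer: 3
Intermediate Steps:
o(P) = 0
3 + 18*o((-5 - 4)*(-3)) = 3 + 18*0 = 3 + 0 = 3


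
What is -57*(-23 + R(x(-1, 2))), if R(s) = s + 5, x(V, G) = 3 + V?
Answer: 912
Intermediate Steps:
R(s) = 5 + s
-57*(-23 + R(x(-1, 2))) = -57*(-23 + (5 + (3 - 1))) = -57*(-23 + (5 + 2)) = -57*(-23 + 7) = -57*(-16) = 912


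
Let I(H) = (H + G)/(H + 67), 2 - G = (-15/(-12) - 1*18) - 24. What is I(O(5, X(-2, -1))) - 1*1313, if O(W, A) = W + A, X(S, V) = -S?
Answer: -388449/296 ≈ -1312.3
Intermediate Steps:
G = 171/4 (G = 2 - ((-15/(-12) - 1*18) - 24) = 2 - ((-15*(-1/12) - 18) - 24) = 2 - ((5/4 - 18) - 24) = 2 - (-67/4 - 24) = 2 - 1*(-163/4) = 2 + 163/4 = 171/4 ≈ 42.750)
O(W, A) = A + W
I(H) = (171/4 + H)/(67 + H) (I(H) = (H + 171/4)/(H + 67) = (171/4 + H)/(67 + H))
I(O(5, X(-2, -1))) - 1*1313 = (171/4 + (-1*(-2) + 5))/(67 + (-1*(-2) + 5)) - 1*1313 = (171/4 + (2 + 5))/(67 + (2 + 5)) - 1313 = (171/4 + 7)/(67 + 7) - 1313 = (199/4)/74 - 1313 = (1/74)*(199/4) - 1313 = 199/296 - 1313 = -388449/296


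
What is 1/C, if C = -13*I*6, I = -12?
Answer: 1/936 ≈ 0.0010684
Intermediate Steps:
C = 936 (C = -13*(-12)*6 = 156*6 = 936)
1/C = 1/936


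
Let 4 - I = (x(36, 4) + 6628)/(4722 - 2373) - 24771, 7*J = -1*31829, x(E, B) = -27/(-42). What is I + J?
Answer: 665125207/32886 ≈ 20225.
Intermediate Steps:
x(E, B) = 9/14 (x(E, B) = -27*(-1/42) = 9/14)
J = -4547 (J = (-1*31829)/7 = (⅐)*(-31829) = -4547)
I = 814657849/32886 (I = 4 - ((9/14 + 6628)/(4722 - 2373) - 24771) = 4 - ((92801/14)/2349 - 24771) = 4 - ((92801/14)*(1/2349) - 24771) = 4 - (92801/32886 - 24771) = 4 - 1*(-814526305/32886) = 4 + 814526305/32886 = 814657849/32886 ≈ 24772.)
I + J = 814657849/32886 - 4547 = 665125207/32886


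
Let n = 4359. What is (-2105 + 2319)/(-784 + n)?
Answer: 214/3575 ≈ 0.059860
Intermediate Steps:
(-2105 + 2319)/(-784 + n) = (-2105 + 2319)/(-784 + 4359) = 214/3575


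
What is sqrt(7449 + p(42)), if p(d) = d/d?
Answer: 5*sqrt(298) ≈ 86.313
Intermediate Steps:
p(d) = 1
sqrt(7449 + p(42)) = sqrt(7449 + 1) = sqrt(7450) = 5*sqrt(298)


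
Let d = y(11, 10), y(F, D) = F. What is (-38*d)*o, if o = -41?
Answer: 17138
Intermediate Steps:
d = 11
(-38*d)*o = -38*11*(-41) = -418*(-41) = 17138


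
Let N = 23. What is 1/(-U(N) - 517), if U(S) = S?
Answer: -1/540 ≈ -0.0018519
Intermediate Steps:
1/(-U(N) - 517) = 1/(-1*23 - 517) = 1/(-23 - 517) = 1/(-540) = -1/540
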